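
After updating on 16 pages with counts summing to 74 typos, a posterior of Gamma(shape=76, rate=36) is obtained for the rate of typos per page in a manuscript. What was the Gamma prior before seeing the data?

Gamma–Poisson conjugacy: posterior shape = α + Σxᵢ, posterior rate = β + n.
So α = 76 − 74 = 2 and β = 36 − 16 = 20.

Gamma(shape=2, rate=20)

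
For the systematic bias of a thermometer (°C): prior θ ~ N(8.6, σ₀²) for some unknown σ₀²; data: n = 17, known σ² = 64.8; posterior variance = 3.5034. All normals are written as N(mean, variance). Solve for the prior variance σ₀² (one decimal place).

σ₀² = 43.3

For the Normal–Normal model with known σ², precisions add: τ_n = τ₀ + n/σ².
So 1/σ₀² = 1/3.5034 − 17/64.8 = 0.285437 − 0.262346 = 0.023091.
Hence σ₀² = 1/0.023091 ≈ 43.3.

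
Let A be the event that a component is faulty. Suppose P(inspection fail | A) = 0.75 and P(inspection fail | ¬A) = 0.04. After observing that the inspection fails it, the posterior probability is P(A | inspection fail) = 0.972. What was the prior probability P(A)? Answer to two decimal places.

In odds form, posterior odds = prior odds × likelihood ratio, so prior odds = posterior odds ÷ LR.
Posterior odds = 0.972/(1−0.972) = 34.7143. LR = 0.75/0.04 = 18.7500.
Prior odds = 34.7143/18.7500 = 1.8514, so P(A) = 1.8514/(1+1.8514) ≈ 0.65.

P(A) = 0.65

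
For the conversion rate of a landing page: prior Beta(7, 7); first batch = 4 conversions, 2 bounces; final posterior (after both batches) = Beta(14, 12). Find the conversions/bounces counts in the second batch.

Because Beta–binomial updating is additive in the counts, the combined data contributed (α_post−α_prior, β_post−β_prior) successes and failures.
Total across both batches: 14−7=7 conversions, 12−7=5 bounces.
Subtract the first batch: 7−4=3 conversions and 5−2=3 bounces.

3 conversions and 3 bounces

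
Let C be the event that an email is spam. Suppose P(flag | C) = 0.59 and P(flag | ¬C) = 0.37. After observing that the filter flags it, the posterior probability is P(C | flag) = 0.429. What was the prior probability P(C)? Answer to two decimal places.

P(C) = 0.32

In odds form, posterior odds = prior odds × likelihood ratio, so prior odds = posterior odds ÷ LR.
Posterior odds = 0.429/(1−0.429) = 0.7513. LR = 0.59/0.37 = 1.5946.
Prior odds = 0.7513/1.5946 = 0.4712, so P(C) = 0.4712/(1+0.4712) ≈ 0.32.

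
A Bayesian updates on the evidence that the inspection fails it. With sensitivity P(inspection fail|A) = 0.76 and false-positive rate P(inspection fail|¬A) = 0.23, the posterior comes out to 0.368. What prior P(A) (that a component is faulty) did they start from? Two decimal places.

P(A) = 0.15

In odds form, posterior odds = prior odds × likelihood ratio, so prior odds = posterior odds ÷ LR.
Posterior odds = 0.368/(1−0.368) = 0.5823. LR = 0.76/0.23 = 3.3043.
Prior odds = 0.5823/3.3043 = 0.1762, so P(A) = 0.1762/(1+0.1762) ≈ 0.15.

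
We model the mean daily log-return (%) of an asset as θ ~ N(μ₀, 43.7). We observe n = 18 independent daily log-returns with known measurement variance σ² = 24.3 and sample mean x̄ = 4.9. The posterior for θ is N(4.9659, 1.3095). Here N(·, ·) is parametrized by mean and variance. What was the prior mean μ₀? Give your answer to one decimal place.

The posterior mean is a precision-weighted average: μ_n = (τ₀μ₀ + τ_data·x̄)/(τ₀+τ_data), with τ₀=1/σ₀² and τ_data=n/σ².
Here τ₀ = 1/43.7 = 0.022883 and τ_data = 18/24.3 = 0.740741, so τ_n = 0.763624.
Rearranging for μ₀: μ₀ = (μ_n·τ_n − τ_data·x̄)/τ₀ = (4.9659·0.763624 − 0.740741·4.9) / 0.022883 = 0.162450/0.022883 ≈ 7.1.

μ₀ = 7.1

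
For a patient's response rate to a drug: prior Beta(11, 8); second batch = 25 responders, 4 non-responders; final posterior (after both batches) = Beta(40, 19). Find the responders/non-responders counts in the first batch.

Because Beta–binomial updating is additive in the counts, the combined data contributed (α_post−α_prior, β_post−β_prior) successes and failures.
Total across both batches: 40−11=29 responders, 19−8=11 non-responders.
Subtract the second batch: 29−25=4 responders and 11−4=7 non-responders.

4 responders and 7 non-responders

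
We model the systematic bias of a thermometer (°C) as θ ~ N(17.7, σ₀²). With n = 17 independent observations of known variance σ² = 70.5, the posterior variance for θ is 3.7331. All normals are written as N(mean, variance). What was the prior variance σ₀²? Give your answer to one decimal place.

For the Normal–Normal model with known σ², precisions add: τ_n = τ₀ + n/σ².
So 1/σ₀² = 1/3.7331 − 17/70.5 = 0.267874 − 0.241135 = 0.026739.
Hence σ₀² = 1/0.026739 ≈ 37.4.

σ₀² = 37.4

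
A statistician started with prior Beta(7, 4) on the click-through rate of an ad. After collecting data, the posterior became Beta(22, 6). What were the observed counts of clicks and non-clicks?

15 clicks and 2 non-clicks

Beta is conjugate to the binomial likelihood: posterior = Beta(a+s, b+f).
Match parameters: s=22−7=15, f=6−4=2.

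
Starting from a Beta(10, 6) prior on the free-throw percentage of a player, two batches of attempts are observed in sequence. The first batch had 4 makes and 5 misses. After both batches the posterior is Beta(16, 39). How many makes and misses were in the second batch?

Because Beta–binomial updating is additive in the counts, the combined data contributed (α_post−α_prior, β_post−β_prior) successes and failures.
Total across both batches: 16−10=6 makes, 39−6=33 misses.
Subtract the first batch: 6−4=2 makes and 33−5=28 misses.

2 makes and 28 misses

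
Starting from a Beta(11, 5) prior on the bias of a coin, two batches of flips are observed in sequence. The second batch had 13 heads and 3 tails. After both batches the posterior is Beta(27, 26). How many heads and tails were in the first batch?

3 heads and 18 tails

Sequential conjugate updates are equivalent to a single update on the pooled data, so total successes = posterior α − prior α and total failures = posterior β − prior β.
Total across both batches: 27−11=16 heads, 26−5=21 tails.
Subtract the second batch: 16−13=3 heads and 21−3=18 tails.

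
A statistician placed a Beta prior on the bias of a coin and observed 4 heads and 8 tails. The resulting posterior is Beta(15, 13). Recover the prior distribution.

Under Beta–binomial conjugacy the posterior parameters are (α+s, β+f).
So α = 15 − 4 = 11 and β = 13 − 8 = 5.

Beta(11, 5)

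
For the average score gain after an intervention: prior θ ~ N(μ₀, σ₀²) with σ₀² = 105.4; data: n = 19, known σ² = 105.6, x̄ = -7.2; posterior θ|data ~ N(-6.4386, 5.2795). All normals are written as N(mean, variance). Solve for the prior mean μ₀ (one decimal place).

μ₀ = 8.0

The posterior mean is a precision-weighted average: μ_n = (τ₀μ₀ + τ_data·x̄)/(τ₀+τ_data), with τ₀=1/σ₀² and τ_data=n/σ².
Here τ₀ = 1/105.4 = 0.009488 and τ_data = 19/105.6 = 0.179924, so τ_n = 0.189412.
Rearranging for μ₀: μ₀ = (μ_n·τ_n − τ_data·x̄)/τ₀ = (-6.4386·0.189412 − 0.179924·-7.2) / 0.009488 = 0.075905/0.009488 ≈ 8.0.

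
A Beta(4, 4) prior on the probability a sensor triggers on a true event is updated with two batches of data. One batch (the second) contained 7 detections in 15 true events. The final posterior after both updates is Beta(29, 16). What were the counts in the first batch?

Because Beta–binomial updating is additive in the counts, the combined data contributed (α_post−α_prior, β_post−β_prior) successes and failures.
Total across both batches: 29−4=25 detections, 16−4=12 misses.
Subtract the second batch: 25−7=18 detections and 12−8=4 misses.

18 detections and 4 misses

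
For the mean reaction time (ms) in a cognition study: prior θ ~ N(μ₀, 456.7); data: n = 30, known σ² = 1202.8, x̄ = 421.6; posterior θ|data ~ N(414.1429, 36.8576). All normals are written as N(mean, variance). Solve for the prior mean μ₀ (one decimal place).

With known observation variance, the Normal–Normal posterior has precision τ_n = τ₀ + n/σ² and mean μ_n = (τ₀μ₀ + (n/σ²)x̄)/τ_n.
Here τ₀ = 1/456.7 = 0.002190 and τ_data = 30/1202.8 = 0.024942, so τ_n = 0.027132.
Rearranging for μ₀: μ₀ = (μ_n·τ_n − τ_data·x̄)/τ₀ = (414.1429·0.027132 − 0.024942·421.6) / 0.002190 = 0.720978/0.002190 ≈ 329.2.

μ₀ = 329.2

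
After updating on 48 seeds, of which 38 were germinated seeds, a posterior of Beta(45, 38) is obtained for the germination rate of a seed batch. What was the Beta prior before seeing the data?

A Beta(α, β) prior with s successes and f failures in binomial data gives a Beta(α+s, β+f) posterior.
So α = 45 − 38 = 7 and β = 38 − 10 = 28.

Beta(7, 28)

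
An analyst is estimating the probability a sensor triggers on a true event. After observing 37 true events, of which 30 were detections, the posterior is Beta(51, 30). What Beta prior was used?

Beta is conjugate to the binomial likelihood: posterior = Beta(α+s, β+f).
Subtract the data counts: 51−30=21, 30−7=23.

Beta(21, 23)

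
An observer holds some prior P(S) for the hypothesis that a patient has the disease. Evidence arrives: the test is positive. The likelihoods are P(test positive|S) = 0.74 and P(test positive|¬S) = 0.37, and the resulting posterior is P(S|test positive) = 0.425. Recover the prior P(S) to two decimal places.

P(S) = 0.27

In odds form, posterior odds = prior odds × likelihood ratio, so prior odds = posterior odds ÷ LR.
Posterior odds = 0.425/(1−0.425) = 0.7391. LR = 0.74/0.37 = 2.0000.
Prior odds = 0.7391/2.0000 = 0.3695, so P(S) = 0.3695/(1+0.3695) ≈ 0.27.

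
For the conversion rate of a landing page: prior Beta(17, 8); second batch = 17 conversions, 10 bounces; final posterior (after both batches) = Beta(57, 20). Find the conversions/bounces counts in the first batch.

23 conversions and 2 bounces

Sequential conjugate updates are equivalent to a single update on the pooled data, so total successes = posterior α − prior α and total failures = posterior β − prior β.
Total across both batches: 57−17=40 conversions, 20−8=12 bounces.
Subtract the second batch: 40−17=23 conversions and 12−10=2 bounces.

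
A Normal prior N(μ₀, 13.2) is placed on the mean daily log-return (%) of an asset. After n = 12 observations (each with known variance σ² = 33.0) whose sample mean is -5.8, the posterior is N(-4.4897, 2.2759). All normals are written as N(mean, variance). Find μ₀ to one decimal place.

With known observation variance, the Normal–Normal posterior has precision τ_n = τ₀ + n/σ² and mean μ_n = (τ₀μ₀ + (n/σ²)x̄)/τ_n.
Here τ₀ = 1/13.2 = 0.075758 and τ_data = 12/33.0 = 0.363636, so τ_n = 0.439394.
Rearranging for μ₀: μ₀ = (μ_n·τ_n − τ_data·x̄)/τ₀ = (-4.4897·0.439394 − 0.363636·-5.8) / 0.075758 = 0.136342/0.075758 ≈ 1.8.

μ₀ = 1.8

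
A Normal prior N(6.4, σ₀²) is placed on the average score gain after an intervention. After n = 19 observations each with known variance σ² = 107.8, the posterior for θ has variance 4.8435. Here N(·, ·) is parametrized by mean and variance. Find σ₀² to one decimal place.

For the Normal–Normal model with known σ², precisions add: τ_n = τ₀ + n/σ².
So 1/σ₀² = 1/4.8435 − 19/107.8 = 0.206462 − 0.176252 = 0.030210.
Hence σ₀² = 1/0.030210 ≈ 33.1.

σ₀² = 33.1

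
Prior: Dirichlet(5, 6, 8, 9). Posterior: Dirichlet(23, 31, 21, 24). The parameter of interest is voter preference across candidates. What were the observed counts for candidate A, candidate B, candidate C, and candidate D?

counts (18, 25, 13, 15)

For a Dirichlet(α) prior with multinomial counts c, the posterior is Dirichlet(α + c) componentwise.
Counts are posterior − prior componentwise: 23−5=18, 31−6=25, 21−8=13, 24−9=15.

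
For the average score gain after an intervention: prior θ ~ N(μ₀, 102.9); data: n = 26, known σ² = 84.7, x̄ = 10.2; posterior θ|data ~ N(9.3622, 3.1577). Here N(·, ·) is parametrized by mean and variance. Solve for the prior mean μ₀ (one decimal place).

μ₀ = -17.1

With known observation variance, the Normal–Normal posterior has precision τ_n = τ₀ + n/σ² and mean μ_n = (τ₀μ₀ + (n/σ²)x̄)/τ_n.
Here τ₀ = 1/102.9 = 0.009718 and τ_data = 26/84.7 = 0.306966, so τ_n = 0.316684.
Rearranging for μ₀: μ₀ = (μ_n·τ_n − τ_data·x̄)/τ₀ = (9.3622·0.316684 − 0.306966·10.2) / 0.009718 = -0.166194/0.009718 ≈ -17.1.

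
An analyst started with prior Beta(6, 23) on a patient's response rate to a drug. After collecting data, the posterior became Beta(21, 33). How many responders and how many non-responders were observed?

Under Beta–binomial conjugacy the posterior parameters are (α+s, β+f).
Match parameters: s=21−6=15, f=33−23=10.

15 responders and 10 non-responders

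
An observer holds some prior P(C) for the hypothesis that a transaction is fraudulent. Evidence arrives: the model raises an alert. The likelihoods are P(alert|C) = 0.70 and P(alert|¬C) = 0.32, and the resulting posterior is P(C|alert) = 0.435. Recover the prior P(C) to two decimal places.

P(C) = 0.26

Bayes' rule in odds form gives O(C|E) = O(C)·[P(E|C)/P(E|¬C)], hence O(C) = O(C|E)/LR.
Posterior odds = 0.435/(1−0.435) = 0.7699. LR = 0.70/0.32 = 2.1875.
Prior odds = 0.7699/2.1875 = 0.3520, so P(C) = 0.3520/(1+0.3520) ≈ 0.26.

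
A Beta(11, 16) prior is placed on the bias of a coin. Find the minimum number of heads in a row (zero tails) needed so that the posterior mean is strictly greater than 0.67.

After k heads and 0 tails the posterior is Beta(11+k, 16), with mean (11+k)/(11+16+k).
Set (11+k)/(27+k) > 0.67 and solve: k > (0.67·27 − 11)/(1 − 0.67) = 21.485.
The smallest integer exceeding 21.485 is 22.

k = 22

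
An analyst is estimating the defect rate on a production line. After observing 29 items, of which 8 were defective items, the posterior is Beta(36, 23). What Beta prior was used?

Beta is conjugate to the binomial likelihood: posterior = Beta(α+s, β+f).
So α = 36 − 8 = 28 and β = 23 − 21 = 2.

Beta(28, 2)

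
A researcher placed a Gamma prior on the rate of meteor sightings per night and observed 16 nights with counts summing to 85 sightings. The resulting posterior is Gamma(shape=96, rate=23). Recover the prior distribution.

Gamma(shape=11, rate=7)

A Gamma(α, β) prior (rate parametrization) on a Poisson rate with n observations summing to S gives posterior Gamma(α+S, β+n).
So α = 96 − 85 = 11 and β = 23 − 16 = 7.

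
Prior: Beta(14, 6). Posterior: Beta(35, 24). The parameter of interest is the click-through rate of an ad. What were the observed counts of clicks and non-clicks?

Under Beta–binomial conjugacy the posterior parameters are (a+s, b+f).
So s = 35 − 14 = 21 and f = 24 − 6 = 18.

21 clicks and 18 non-clicks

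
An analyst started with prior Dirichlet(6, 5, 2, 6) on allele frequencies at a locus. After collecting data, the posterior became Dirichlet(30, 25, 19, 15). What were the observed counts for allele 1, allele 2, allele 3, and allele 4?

For a Dirichlet(α) prior with multinomial counts c, the posterior is Dirichlet(α + c) componentwise.
Counts are posterior − prior componentwise: 30−6=24, 25−5=20, 19−2=17, 15−6=9.

counts (24, 20, 17, 9)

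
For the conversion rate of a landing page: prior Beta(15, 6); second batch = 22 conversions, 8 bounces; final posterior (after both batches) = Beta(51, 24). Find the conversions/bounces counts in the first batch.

Because Beta–binomial updating is additive in the counts, the combined data contributed (α_post−α_prior, β_post−β_prior) successes and failures.
Total across both batches: 51−15=36 conversions, 24−6=18 bounces.
Subtract the second batch: 36−22=14 conversions and 18−8=10 bounces.

14 conversions and 10 bounces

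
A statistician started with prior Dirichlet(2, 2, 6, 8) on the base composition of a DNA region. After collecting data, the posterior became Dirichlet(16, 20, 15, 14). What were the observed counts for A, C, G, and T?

counts (14, 18, 9, 6)

For a Dirichlet(α) prior with multinomial counts c, the posterior is Dirichlet(α + c) componentwise.
Counts are posterior − prior componentwise: 16−2=14, 20−2=18, 15−6=9, 14−8=6.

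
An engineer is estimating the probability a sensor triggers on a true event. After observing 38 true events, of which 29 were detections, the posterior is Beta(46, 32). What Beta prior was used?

Beta(17, 23)

Beta is conjugate to the binomial likelihood: posterior = Beta(α+s, β+f).
Subtract the data counts: 46−29=17, 32−9=23.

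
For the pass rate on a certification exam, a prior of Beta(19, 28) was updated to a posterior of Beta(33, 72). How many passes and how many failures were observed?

Under Beta–binomial conjugacy the posterior parameters are (α+s, β+f).
So s = 33 − 19 = 14 and f = 72 − 28 = 44.

14 passes and 44 failures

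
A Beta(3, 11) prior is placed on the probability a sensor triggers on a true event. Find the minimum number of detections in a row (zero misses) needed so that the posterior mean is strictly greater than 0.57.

After k detections and 0 misses the posterior is Beta(3+k, 11), with mean (3+k)/(3+11+k).
Set (3+k)/(14+k) > 0.57 and solve: k > (0.57·14 − 3)/(1 − 0.57) = 11.581.
The smallest integer exceeding 11.581 is 12.

k = 12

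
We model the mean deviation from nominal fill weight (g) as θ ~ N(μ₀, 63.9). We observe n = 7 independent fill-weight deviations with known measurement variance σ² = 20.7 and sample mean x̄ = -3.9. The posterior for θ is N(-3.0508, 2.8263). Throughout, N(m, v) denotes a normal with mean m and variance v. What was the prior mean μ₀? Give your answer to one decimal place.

μ₀ = 15.3

With known observation variance, the Normal–Normal posterior has precision τ_n = τ₀ + n/σ² and mean μ_n = (τ₀μ₀ + (n/σ²)x̄)/τ_n.
Here τ₀ = 1/63.9 = 0.015649 and τ_data = 7/20.7 = 0.338164, so τ_n = 0.353813.
Rearranging for μ₀: μ₀ = (μ_n·τ_n − τ_data·x̄)/τ₀ = (-3.0508·0.353813 − 0.338164·-3.9) / 0.015649 = 0.239427/0.015649 ≈ 15.3.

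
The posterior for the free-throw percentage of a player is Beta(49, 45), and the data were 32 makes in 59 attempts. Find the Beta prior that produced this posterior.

Beta(17, 18)

Beta is conjugate to the binomial likelihood: posterior = Beta(a+s, b+f).
So a = 49 − 32 = 17 and b = 45 − 27 = 18.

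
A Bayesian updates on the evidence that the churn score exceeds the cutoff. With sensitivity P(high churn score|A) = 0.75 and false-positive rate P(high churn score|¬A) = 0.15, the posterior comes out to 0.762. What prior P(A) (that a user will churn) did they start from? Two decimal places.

Bayes' rule in odds form gives O(A|E) = O(A)·[P(E|A)/P(E|¬A)], hence O(A) = O(A|E)/LR.
Posterior odds = 0.762/(1−0.762) = 3.2017. LR = 0.75/0.15 = 5.0000.
Prior odds = 3.2017/5.0000 = 0.6403, so P(A) = 0.6403/(1+0.6403) ≈ 0.39.

P(A) = 0.39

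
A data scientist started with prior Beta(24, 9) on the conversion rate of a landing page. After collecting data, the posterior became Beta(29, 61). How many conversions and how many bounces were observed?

Beta is conjugate to the binomial likelihood: posterior = Beta(a+s, b+f).
So s = 29 − 24 = 5 and f = 61 − 9 = 52.

5 conversions and 52 bounces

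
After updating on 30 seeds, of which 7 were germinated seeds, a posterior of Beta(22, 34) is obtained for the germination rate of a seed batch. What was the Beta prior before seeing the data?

Beta(15, 11)

Beta is conjugate to the binomial likelihood: posterior = Beta(a+s, b+f).
Subtract the data counts: 22−7=15, 34−23=11.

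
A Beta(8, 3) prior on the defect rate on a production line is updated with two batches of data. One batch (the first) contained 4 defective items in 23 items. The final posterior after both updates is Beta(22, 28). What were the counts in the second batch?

Because Beta–binomial updating is additive in the counts, the combined data contributed (α_post−α_prior, β_post−β_prior) successes and failures.
Total across both batches: 22−8=14 defective items, 28−3=25 good items.
Subtract the first batch: 14−4=10 defective items and 25−19=6 good items.

10 defective items and 6 good items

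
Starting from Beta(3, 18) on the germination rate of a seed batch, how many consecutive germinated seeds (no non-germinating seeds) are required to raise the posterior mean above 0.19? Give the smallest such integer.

k = 2

After k germinated seeds and 0 non-germinating seeds the posterior is Beta(3+k, 18), with mean (3+k)/(3+18+k).
Set (3+k)/(21+k) > 0.19 and solve: k > (0.19·21 − 3)/(1 − 0.19) = 1.222.
The smallest integer exceeding 1.222 is 2.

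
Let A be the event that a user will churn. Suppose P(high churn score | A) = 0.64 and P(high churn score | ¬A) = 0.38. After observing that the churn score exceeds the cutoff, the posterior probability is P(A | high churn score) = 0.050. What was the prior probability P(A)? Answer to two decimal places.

P(A) = 0.03

In odds form, posterior odds = prior odds × likelihood ratio, so prior odds = posterior odds ÷ LR.
Posterior odds = 0.050/(1−0.050) = 0.0526. LR = 0.64/0.38 = 1.6842.
Prior odds = 0.0526/1.6842 = 0.0312, so P(A) = 0.0312/(1+0.0312) ≈ 0.03.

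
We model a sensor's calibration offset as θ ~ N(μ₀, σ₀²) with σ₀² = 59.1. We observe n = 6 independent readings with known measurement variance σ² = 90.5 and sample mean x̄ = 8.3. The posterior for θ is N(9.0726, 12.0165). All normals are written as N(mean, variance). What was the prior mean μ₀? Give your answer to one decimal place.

The posterior mean is a precision-weighted average: μ_n = (τ₀μ₀ + τ_data·x̄)/(τ₀+τ_data), with τ₀=1/σ₀² and τ_data=n/σ².
Here τ₀ = 1/59.1 = 0.016920 and τ_data = 6/90.5 = 0.066298, so τ_n = 0.083218.
Rearranging for μ₀: μ₀ = (μ_n·τ_n − τ_data·x̄)/τ₀ = (9.0726·0.083218 − 0.066298·8.3) / 0.016920 = 0.204730/0.016920 ≈ 12.1.

μ₀ = 12.1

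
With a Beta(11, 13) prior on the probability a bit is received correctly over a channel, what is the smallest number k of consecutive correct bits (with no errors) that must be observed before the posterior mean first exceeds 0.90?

k = 107

After k correct bits and 0 errors the posterior is Beta(11+k, 13), with mean (11+k)/(11+13+k).
Set (11+k)/(24+k) > 0.90 and solve: k > (0.90·24 − 11)/(1 − 0.90) = 106.000.
The smallest integer exceeding 106.000 is 107.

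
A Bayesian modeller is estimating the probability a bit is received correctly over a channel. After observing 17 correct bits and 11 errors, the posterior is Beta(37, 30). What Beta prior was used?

A Beta(α, β) prior with s successes and f failures in binomial data gives a Beta(α+s, β+f) posterior.
So α = 37 − 17 = 20 and β = 30 − 11 = 19.

Beta(20, 19)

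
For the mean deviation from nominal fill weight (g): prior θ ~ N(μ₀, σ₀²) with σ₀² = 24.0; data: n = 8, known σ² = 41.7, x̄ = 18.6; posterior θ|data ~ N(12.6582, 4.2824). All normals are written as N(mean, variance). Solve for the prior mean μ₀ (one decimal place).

μ₀ = -14.7

With known observation variance, the Normal–Normal posterior has precision τ_n = τ₀ + n/σ² and mean μ_n = (τ₀μ₀ + (n/σ²)x̄)/τ_n.
Here τ₀ = 1/24.0 = 0.041667 and τ_data = 8/41.7 = 0.191847, so τ_n = 0.233514.
Rearranging for μ₀: μ₀ = (μ_n·τ_n − τ_data·x̄)/τ₀ = (12.6582·0.233514 − 0.191847·18.6) / 0.041667 = -0.612487/0.041667 ≈ -14.7.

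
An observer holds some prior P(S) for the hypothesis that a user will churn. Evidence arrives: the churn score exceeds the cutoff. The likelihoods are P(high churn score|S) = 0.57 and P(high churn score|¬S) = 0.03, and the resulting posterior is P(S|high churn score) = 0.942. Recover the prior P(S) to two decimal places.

Bayes' rule in odds form gives O(S|E) = O(S)·[P(E|S)/P(E|¬S)], hence O(S) = O(S|E)/LR.
Posterior odds = 0.942/(1−0.942) = 16.2414. LR = 0.57/0.03 = 19.0000.
Prior odds = 16.2414/19.0000 = 0.8548, so P(S) = 0.8548/(1+0.8548) ≈ 0.46.

P(S) = 0.46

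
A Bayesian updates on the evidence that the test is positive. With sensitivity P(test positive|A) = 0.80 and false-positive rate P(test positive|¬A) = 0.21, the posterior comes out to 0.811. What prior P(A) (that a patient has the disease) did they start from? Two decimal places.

Bayes' rule in odds form gives O(A|E) = O(A)·[P(E|A)/P(E|¬A)], hence O(A) = O(A|E)/LR.
Posterior odds = 0.811/(1−0.811) = 4.2910. LR = 0.80/0.21 = 3.8095.
Prior odds = 4.2910/3.8095 = 1.1264, so P(A) = 1.1264/(1+1.1264) ≈ 0.53.

P(A) = 0.53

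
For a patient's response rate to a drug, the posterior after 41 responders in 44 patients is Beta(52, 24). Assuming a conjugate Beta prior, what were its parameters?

Beta(11, 21)

Beta is conjugate to the binomial likelihood: posterior = Beta(α+s, β+f).
Subtract the data counts: 52−41=11, 24−3=21.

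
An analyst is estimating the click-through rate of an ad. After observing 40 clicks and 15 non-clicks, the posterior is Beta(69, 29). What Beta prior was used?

Beta(29, 14)

A Beta(a, b) prior with s successes and f failures in binomial data gives a Beta(a+s, b+f) posterior.
Subtract the data counts: 69−40=29, 29−15=14.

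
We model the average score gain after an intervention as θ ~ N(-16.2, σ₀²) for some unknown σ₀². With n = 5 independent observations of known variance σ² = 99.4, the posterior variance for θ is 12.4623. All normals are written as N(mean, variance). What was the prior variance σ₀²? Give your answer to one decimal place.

σ₀² = 33.4

For the Normal–Normal model with known σ², precisions add: τ_n = τ₀ + n/σ².
So 1/σ₀² = 1/12.4623 − 5/99.4 = 0.080242 − 0.050302 = 0.029940.
Hence σ₀² = 1/0.029940 ≈ 33.4.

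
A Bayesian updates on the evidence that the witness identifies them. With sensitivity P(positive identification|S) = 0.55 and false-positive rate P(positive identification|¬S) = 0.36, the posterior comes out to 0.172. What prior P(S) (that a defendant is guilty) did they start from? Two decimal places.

P(S) = 0.12

Bayes' rule in odds form gives O(S|E) = O(S)·[P(E|S)/P(E|¬S)], hence O(S) = O(S|E)/LR.
Posterior odds = 0.172/(1−0.172) = 0.2077. LR = 0.55/0.36 = 1.5278.
Prior odds = 0.2077/1.5278 = 0.1359, so P(S) = 0.1359/(1+0.1359) ≈ 0.12.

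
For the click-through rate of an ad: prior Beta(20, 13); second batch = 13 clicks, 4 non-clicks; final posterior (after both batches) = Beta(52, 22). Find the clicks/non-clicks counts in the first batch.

19 clicks and 5 non-clicks

Sequential conjugate updates are equivalent to a single update on the pooled data, so total successes = posterior α − prior α and total failures = posterior β − prior β.
Total across both batches: 52−20=32 clicks, 22−13=9 non-clicks.
Subtract the second batch: 32−13=19 clicks and 9−4=5 non-clicks.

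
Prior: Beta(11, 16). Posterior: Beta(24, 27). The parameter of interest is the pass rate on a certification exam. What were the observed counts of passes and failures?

13 passes and 11 failures

A Beta(a, b) prior with s successes and f failures in binomial data gives a Beta(a+s, b+f) posterior.
Match parameters: s=24−11=13, f=27−16=11.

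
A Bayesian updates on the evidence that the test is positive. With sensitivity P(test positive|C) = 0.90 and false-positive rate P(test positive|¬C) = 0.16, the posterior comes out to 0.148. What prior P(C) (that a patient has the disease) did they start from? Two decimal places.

P(C) = 0.03

In odds form, posterior odds = prior odds × likelihood ratio, so prior odds = posterior odds ÷ LR.
Posterior odds = 0.148/(1−0.148) = 0.1737. LR = 0.90/0.16 = 5.6250.
Prior odds = 0.1737/5.6250 = 0.0309, so P(C) = 0.0309/(1+0.0309) ≈ 0.03.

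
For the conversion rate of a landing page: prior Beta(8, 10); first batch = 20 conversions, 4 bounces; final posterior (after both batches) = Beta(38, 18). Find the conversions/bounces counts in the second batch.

Sequential conjugate updates are equivalent to a single update on the pooled data, so total successes = posterior α − prior α and total failures = posterior β − prior β.
Total across both batches: 38−8=30 conversions, 18−10=8 bounces.
Subtract the first batch: 30−20=10 conversions and 8−4=4 bounces.

10 conversions and 4 bounces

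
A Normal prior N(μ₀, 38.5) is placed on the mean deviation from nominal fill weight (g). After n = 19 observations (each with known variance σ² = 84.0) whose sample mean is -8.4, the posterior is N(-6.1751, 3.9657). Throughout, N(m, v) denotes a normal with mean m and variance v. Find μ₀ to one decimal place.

μ₀ = 13.2

With known observation variance, the Normal–Normal posterior has precision τ_n = τ₀ + n/σ² and mean μ_n = (τ₀μ₀ + (n/σ²)x̄)/τ_n.
Here τ₀ = 1/38.5 = 0.025974 and τ_data = 19/84.0 = 0.226190, so τ_n = 0.252164.
Rearranging for μ₀: μ₀ = (μ_n·τ_n − τ_data·x̄)/τ₀ = (-6.1751·0.252164 − 0.226190·-8.4) / 0.025974 = 0.342858/0.025974 ≈ 13.2.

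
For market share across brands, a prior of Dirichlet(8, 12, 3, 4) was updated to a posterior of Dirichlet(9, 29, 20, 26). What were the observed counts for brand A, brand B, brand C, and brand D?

For a Dirichlet(α) prior with multinomial counts c, the posterior is Dirichlet(α + c) componentwise.
Counts are posterior − prior componentwise: 9−8=1, 29−12=17, 20−3=17, 26−4=22.

counts (1, 17, 17, 22)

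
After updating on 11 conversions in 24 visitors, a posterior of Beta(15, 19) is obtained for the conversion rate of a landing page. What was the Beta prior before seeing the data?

Beta(4, 6)

Under Beta–binomial conjugacy the posterior parameters are (α+s, β+f).
So α = 15 − 11 = 4 and β = 19 − 13 = 6.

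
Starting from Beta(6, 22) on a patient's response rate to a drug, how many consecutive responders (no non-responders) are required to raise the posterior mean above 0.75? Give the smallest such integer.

k = 61

After k responders and 0 non-responders the posterior is Beta(6+k, 22), with mean (6+k)/(6+22+k).
Set (6+k)/(28+k) > 0.75 and solve: k > (0.75·28 − 6)/(1 − 0.75) = 60.000.
The smallest integer exceeding 60.000 is 61.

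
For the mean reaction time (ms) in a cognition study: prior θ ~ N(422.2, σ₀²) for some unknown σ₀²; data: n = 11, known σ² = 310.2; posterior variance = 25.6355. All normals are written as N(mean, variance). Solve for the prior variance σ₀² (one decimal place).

For the Normal–Normal model with known σ², precisions add: τ_n = τ₀ + n/σ².
So 1/σ₀² = 1/25.6355 − 11/310.2 = 0.039008 − 0.035461 = 0.003547.
Hence σ₀² = 1/0.003547 ≈ 281.9.

σ₀² = 281.9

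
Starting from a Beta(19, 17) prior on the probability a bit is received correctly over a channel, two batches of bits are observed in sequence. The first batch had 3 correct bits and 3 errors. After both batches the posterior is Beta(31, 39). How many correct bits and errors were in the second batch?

Sequential conjugate updates are equivalent to a single update on the pooled data, so total successes = posterior α − prior α and total failures = posterior β − prior β.
Total across both batches: 31−19=12 correct bits, 39−17=22 errors.
Subtract the first batch: 12−3=9 correct bits and 22−3=19 errors.

9 correct bits and 19 errors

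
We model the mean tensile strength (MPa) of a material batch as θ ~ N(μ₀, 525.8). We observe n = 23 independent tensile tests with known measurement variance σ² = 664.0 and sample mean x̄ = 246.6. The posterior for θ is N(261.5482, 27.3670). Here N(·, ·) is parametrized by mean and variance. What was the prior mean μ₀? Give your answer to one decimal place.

μ₀ = 533.8

With known observation variance, the Normal–Normal posterior has precision τ_n = τ₀ + n/σ² and mean μ_n = (τ₀μ₀ + (n/σ²)x̄)/τ_n.
Here τ₀ = 1/525.8 = 0.001902 and τ_data = 23/664.0 = 0.034639, so τ_n = 0.036541.
Rearranging for μ₀: μ₀ = (μ_n·τ_n − τ_data·x̄)/τ₀ = (261.5482·0.036541 − 0.034639·246.6) / 0.001902 = 1.015255/0.001902 ≈ 533.8.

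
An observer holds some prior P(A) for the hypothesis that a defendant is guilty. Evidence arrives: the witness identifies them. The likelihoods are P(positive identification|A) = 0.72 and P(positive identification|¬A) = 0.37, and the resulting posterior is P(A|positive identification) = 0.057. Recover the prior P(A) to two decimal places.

P(A) = 0.03

Bayes' rule in odds form gives O(A|E) = O(A)·[P(E|A)/P(E|¬A)], hence O(A) = O(A|E)/LR.
Posterior odds = 0.057/(1−0.057) = 0.0604. LR = 0.72/0.37 = 1.9459.
Prior odds = 0.0604/1.9459 = 0.0310, so P(A) = 0.0310/(1+0.0310) ≈ 0.03.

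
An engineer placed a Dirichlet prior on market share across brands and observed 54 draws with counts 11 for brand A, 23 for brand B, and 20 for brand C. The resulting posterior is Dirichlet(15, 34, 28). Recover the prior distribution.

Dirichlet(4, 11, 8)

For a Dirichlet(α) prior with multinomial counts c, the posterior is Dirichlet(α + c) componentwise.
Subtract each count from the matching posterior parameter: 15−11=4, 34−23=11, 28−20=8.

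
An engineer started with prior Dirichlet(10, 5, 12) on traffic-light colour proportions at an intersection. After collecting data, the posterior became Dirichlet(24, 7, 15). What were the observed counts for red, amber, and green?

For a Dirichlet(α) prior with multinomial counts c, the posterior is Dirichlet(α + c) componentwise.
Counts are posterior − prior componentwise: 24−10=14, 7−5=2, 15−12=3.

counts (14, 2, 3)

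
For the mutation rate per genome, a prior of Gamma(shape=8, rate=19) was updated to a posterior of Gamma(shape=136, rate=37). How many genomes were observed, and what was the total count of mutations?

Gamma–Poisson conjugacy: posterior shape = α + Σxᵢ, posterior rate = β + n.
Matching: Σxᵢ = 136 − 8 = 128 and n = 37 − 19 = 18.

n = 18 genomes with total 128 mutations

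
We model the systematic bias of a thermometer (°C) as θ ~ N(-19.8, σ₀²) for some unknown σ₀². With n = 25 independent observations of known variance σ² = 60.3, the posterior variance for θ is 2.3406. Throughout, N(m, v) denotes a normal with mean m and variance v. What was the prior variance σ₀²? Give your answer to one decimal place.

σ₀² = 79.1

Posterior precision equals prior precision plus data precision: 1/σ_n² = 1/σ₀² + n/σ².
So 1/σ₀² = 1/2.3406 − 25/60.3 = 0.427241 − 0.414594 = 0.012647.
Hence σ₀² = 1/0.012647 ≈ 79.1.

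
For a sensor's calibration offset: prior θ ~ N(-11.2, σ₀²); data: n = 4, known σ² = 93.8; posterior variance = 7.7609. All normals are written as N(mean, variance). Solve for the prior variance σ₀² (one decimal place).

Posterior precision equals prior precision plus data precision: 1/σ_n² = 1/σ₀² + n/σ².
So 1/σ₀² = 1/7.7609 − 4/93.8 = 0.128851 − 0.042644 = 0.086207.
Hence σ₀² = 1/0.086207 ≈ 11.6.

σ₀² = 11.6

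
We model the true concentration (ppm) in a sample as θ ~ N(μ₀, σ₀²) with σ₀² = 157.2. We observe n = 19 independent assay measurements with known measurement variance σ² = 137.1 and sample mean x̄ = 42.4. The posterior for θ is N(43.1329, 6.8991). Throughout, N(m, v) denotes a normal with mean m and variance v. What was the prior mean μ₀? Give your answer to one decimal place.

μ₀ = 59.1

The posterior mean is a precision-weighted average: μ_n = (τ₀μ₀ + τ_data·x̄)/(τ₀+τ_data), with τ₀=1/σ₀² and τ_data=n/σ².
Here τ₀ = 1/157.2 = 0.006361 and τ_data = 19/137.1 = 0.138585, so τ_n = 0.144946.
Rearranging for μ₀: μ₀ = (μ_n·τ_n − τ_data·x̄)/τ₀ = (43.1329·0.144946 − 0.138585·42.4) / 0.006361 = 0.375937/0.006361 ≈ 59.1.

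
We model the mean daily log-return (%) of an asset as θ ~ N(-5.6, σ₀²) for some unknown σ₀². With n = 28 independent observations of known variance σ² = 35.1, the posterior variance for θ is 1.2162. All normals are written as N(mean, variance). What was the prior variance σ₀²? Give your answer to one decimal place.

For the Normal–Normal model with known σ², precisions add: τ_n = τ₀ + n/σ².
So 1/σ₀² = 1/1.2162 − 28/35.1 = 0.822233 − 0.797721 = 0.024512.
Hence σ₀² = 1/0.024512 ≈ 40.8.

σ₀² = 40.8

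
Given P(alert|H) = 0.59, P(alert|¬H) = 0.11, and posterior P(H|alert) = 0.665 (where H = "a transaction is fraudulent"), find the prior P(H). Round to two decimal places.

Bayes' rule in odds form gives O(H|E) = O(H)·[P(E|H)/P(E|¬H)], hence O(H) = O(H|E)/LR.
Posterior odds = 0.665/(1−0.665) = 1.9851. LR = 0.59/0.11 = 5.3636.
Prior odds = 1.9851/5.3636 = 0.3701, so P(H) = 0.3701/(1+0.3701) ≈ 0.27.

P(H) = 0.27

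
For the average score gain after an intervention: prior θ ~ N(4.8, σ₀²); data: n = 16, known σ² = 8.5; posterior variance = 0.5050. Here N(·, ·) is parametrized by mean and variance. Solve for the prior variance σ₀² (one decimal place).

Posterior precision equals prior precision plus data precision: 1/σ_n² = 1/σ₀² + n/σ².
So 1/σ₀² = 1/0.5050 − 16/8.5 = 1.980198 − 1.882353 = 0.097845.
Hence σ₀² = 1/0.097845 ≈ 10.2.

σ₀² = 10.2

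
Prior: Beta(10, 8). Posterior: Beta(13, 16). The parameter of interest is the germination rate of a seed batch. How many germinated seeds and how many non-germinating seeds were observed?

Beta is conjugate to the binomial likelihood: posterior = Beta(a+s, b+f).
Match parameters: s=13−10=3, f=16−8=8.

3 germinated seeds and 8 non-germinating seeds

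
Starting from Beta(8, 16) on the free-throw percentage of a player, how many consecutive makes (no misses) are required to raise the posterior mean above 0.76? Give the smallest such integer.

k = 43

After k makes and 0 misses the posterior is Beta(8+k, 16), with mean (8+k)/(8+16+k).
Set (8+k)/(24+k) > 0.76 and solve: k > (0.76·24 − 8)/(1 − 0.76) = 42.667.
The smallest integer exceeding 42.667 is 43.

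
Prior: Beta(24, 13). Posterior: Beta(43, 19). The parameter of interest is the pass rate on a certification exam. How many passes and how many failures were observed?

A Beta(α, β) prior with s successes and f failures in binomial data gives a Beta(α+s, β+f) posterior.
Match parameters: s=43−24=19, f=19−13=6.

19 passes and 6 failures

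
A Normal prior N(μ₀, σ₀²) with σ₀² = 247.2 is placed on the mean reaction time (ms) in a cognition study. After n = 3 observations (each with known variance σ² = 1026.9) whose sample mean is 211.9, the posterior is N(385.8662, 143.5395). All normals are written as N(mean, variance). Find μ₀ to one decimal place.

With known observation variance, the Normal–Normal posterior has precision τ_n = τ₀ + n/σ² and mean μ_n = (τ₀μ₀ + (n/σ²)x̄)/τ_n.
Here τ₀ = 1/247.2 = 0.004045 and τ_data = 3/1026.9 = 0.002921, so τ_n = 0.006966.
Rearranging for μ₀: μ₀ = (μ_n·τ_n − τ_data·x̄)/τ₀ = (385.8662·0.006966 − 0.002921·211.9) / 0.004045 = 2.068984/0.004045 ≈ 511.5.

μ₀ = 511.5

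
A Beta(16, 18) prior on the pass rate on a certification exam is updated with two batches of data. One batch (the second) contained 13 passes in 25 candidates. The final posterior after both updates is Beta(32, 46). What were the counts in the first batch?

Because Beta–binomial updating is additive in the counts, the combined data contributed (α_post−α_prior, β_post−β_prior) successes and failures.
Total across both batches: 32−16=16 passes, 46−18=28 failures.
Subtract the second batch: 16−13=3 passes and 28−12=16 failures.

3 passes and 16 failures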